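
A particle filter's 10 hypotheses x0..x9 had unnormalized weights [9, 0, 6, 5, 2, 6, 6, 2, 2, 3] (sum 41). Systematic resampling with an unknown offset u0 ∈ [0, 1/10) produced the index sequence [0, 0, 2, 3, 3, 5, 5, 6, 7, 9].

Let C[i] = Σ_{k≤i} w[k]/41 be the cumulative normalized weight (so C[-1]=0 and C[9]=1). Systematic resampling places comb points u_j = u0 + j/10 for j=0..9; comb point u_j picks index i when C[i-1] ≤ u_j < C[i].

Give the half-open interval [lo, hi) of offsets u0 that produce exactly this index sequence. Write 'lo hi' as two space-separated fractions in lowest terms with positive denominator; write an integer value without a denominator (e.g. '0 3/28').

27/410 16/205

C = [9/41, 9/41, 15/41, 20/41, 22/41, 28/41, 34/41, 36/41, 38/41, 1]
j=0 picked index 0: u0 ∈ [0, 9/41)
j=1 picked index 0: u0 ∈ [-1/10, 49/410)
j=2 picked index 2: u0 ∈ [4/205, 34/205)
j=3 picked index 3: u0 ∈ [27/410, 77/410)
j=4 picked index 3: u0 ∈ [-7/205, 18/205)
j=5 picked index 5: u0 ∈ [3/82, 15/82)
j=6 picked index 5: u0 ∈ [-13/205, 17/205)
j=7 picked index 6: u0 ∈ [-7/410, 53/410)
j=8 picked index 7: u0 ∈ [6/205, 16/205)
j=9 picked index 9: u0 ∈ [11/410, 1/10)
intersection: [27/410, 16/205)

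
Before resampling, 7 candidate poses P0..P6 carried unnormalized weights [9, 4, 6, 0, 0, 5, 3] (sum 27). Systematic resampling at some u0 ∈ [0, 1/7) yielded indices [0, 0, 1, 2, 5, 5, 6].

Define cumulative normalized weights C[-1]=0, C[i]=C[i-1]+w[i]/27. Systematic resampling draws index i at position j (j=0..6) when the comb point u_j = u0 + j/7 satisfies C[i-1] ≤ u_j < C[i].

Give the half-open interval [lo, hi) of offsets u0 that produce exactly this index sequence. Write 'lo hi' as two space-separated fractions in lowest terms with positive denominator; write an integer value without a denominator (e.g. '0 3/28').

C = [1/3, 13/27, 19/27, 19/27, 19/27, 8/9, 1]
j=0 picked index 0: u0 ∈ [0, 1/3)
j=1 picked index 0: u0 ∈ [-1/7, 4/21)
j=2 picked index 1: u0 ∈ [1/21, 37/189)
j=3 picked index 2: u0 ∈ [10/189, 52/189)
j=4 picked index 5: u0 ∈ [25/189, 20/63)
j=5 picked index 5: u0 ∈ [-2/189, 11/63)
j=6 picked index 6: u0 ∈ [2/63, 1/7)
intersection: [25/189, 1/7)

25/189 1/7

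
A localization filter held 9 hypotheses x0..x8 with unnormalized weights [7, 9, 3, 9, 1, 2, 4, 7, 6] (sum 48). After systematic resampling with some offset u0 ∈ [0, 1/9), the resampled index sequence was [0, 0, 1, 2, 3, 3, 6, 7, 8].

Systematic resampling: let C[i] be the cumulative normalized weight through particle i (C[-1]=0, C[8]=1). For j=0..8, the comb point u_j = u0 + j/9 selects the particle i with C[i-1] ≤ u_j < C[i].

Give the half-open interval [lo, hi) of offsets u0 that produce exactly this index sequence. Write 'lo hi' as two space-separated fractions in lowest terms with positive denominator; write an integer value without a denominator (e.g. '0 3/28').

0 1/36

C = [7/48, 1/3, 19/48, 7/12, 29/48, 31/48, 35/48, 7/8, 1]
j=0 picked index 0: u0 ∈ [0, 7/48)
j=1 picked index 0: u0 ∈ [-1/9, 5/144)
j=2 picked index 1: u0 ∈ [-11/144, 1/9)
j=3 picked index 2: u0 ∈ [0, 1/16)
j=4 picked index 3: u0 ∈ [-7/144, 5/36)
j=5 picked index 3: u0 ∈ [-23/144, 1/36)
j=6 picked index 6: u0 ∈ [-1/48, 1/16)
j=7 picked index 7: u0 ∈ [-7/144, 7/72)
j=8 picked index 8: u0 ∈ [-1/72, 1/9)
intersection: [0, 1/36)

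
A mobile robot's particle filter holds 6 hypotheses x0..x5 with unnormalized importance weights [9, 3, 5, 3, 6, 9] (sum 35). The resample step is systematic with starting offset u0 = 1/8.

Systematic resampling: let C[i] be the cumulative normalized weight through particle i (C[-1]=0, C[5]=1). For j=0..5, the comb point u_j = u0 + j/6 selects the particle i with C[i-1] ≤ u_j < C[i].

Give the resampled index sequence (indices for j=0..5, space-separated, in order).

C = [9/35, 12/35, 17/35, 4/7, 26/35, 1]
j=0: u_0=1/8 ∈ [0, 9/35) → index 0
j=1: u_1=7/24 ∈ [9/35, 12/35) → index 1
j=2: u_2=11/24 ∈ [12/35, 17/35) → index 2
j=3: u_3=5/8 ∈ [4/7, 26/35) → index 4
j=4: u_4=19/24 ∈ [26/35, 1) → index 5
j=5: u_5=23/24 ∈ [26/35, 1) → index 5

0 1 2 4 5 5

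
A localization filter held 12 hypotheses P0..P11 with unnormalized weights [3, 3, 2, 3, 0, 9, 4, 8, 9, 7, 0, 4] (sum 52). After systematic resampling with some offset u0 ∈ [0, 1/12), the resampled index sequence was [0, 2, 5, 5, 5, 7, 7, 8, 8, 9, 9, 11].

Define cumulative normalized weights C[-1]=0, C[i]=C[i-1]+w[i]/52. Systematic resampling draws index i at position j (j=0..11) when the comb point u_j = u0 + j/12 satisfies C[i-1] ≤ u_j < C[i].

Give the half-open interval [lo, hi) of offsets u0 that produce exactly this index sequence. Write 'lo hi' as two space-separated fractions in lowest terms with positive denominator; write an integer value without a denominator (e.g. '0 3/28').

C = [3/52, 3/26, 2/13, 11/52, 11/52, 5/13, 6/13, 8/13, 41/52, 12/13, 12/13, 1]
j=0 picked index 0: u0 ∈ [0, 3/52)
j=1 picked index 2: u0 ∈ [5/156, 11/156)
j=2 picked index 5: u0 ∈ [7/156, 17/78)
j=3 picked index 5: u0 ∈ [-1/26, 7/52)
j=4 picked index 5: u0 ∈ [-19/156, 2/39)
j=5 picked index 7: u0 ∈ [7/156, 31/156)
j=6 picked index 7: u0 ∈ [-1/26, 3/26)
j=7 picked index 8: u0 ∈ [5/156, 8/39)
j=8 picked index 8: u0 ∈ [-2/39, 19/156)
j=9 picked index 9: u0 ∈ [1/26, 9/52)
j=10 picked index 9: u0 ∈ [-7/156, 7/78)
j=11 picked index 11: u0 ∈ [1/156, 1/12)
intersection: [7/156, 2/39)

7/156 2/39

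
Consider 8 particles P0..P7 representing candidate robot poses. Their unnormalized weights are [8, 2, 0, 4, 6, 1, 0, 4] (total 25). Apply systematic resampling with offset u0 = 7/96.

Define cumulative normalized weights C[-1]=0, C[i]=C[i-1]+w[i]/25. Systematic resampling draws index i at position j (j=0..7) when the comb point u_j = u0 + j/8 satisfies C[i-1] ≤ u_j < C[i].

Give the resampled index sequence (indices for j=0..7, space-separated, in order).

C = [8/25, 2/5, 2/5, 14/25, 4/5, 21/25, 21/25, 1]
j=0: u_0=7/96 ∈ [0, 8/25) → index 0
j=1: u_1=19/96 ∈ [0, 8/25) → index 0
j=2: u_2=31/96 ∈ [8/25, 2/5) → index 1
j=3: u_3=43/96 ∈ [2/5, 14/25) → index 3
j=4: u_4=55/96 ∈ [14/25, 4/5) → index 4
j=5: u_5=67/96 ∈ [14/25, 4/5) → index 4
j=6: u_6=79/96 ∈ [4/5, 21/25) → index 5
j=7: u_7=91/96 ∈ [21/25, 1) → index 7

0 0 1 3 4 4 5 7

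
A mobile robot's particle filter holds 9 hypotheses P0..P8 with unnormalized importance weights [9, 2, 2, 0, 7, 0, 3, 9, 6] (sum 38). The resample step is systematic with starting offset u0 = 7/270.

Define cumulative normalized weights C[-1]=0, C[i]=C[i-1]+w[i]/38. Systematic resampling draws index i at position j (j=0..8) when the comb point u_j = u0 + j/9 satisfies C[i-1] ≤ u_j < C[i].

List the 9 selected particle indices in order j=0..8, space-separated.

0 0 1 4 4 6 7 7 8

C = [9/38, 11/38, 13/38, 13/38, 10/19, 10/19, 23/38, 16/19, 1]
j=0: u_0=7/270 ∈ [0, 9/38) → index 0
j=1: u_1=37/270 ∈ [0, 9/38) → index 0
j=2: u_2=67/270 ∈ [9/38, 11/38) → index 1
j=3: u_3=97/270 ∈ [13/38, 10/19) → index 4
j=4: u_4=127/270 ∈ [13/38, 10/19) → index 4
j=5: u_5=157/270 ∈ [10/19, 23/38) → index 6
j=6: u_6=187/270 ∈ [23/38, 16/19) → index 7
j=7: u_7=217/270 ∈ [23/38, 16/19) → index 7
j=8: u_8=247/270 ∈ [16/19, 1) → index 8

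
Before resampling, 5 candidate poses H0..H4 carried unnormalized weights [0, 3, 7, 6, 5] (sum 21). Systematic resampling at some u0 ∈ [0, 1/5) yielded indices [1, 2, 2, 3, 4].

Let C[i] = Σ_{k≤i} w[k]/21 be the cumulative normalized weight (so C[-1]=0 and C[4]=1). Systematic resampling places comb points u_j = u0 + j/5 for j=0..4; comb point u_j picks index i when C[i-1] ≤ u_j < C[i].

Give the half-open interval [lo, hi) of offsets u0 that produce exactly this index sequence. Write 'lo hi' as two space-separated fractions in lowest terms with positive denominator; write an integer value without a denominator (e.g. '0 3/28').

C = [0, 1/7, 10/21, 16/21, 1]
j=0 picked index 1: u0 ∈ [0, 1/7)
j=1 picked index 2: u0 ∈ [-2/35, 29/105)
j=2 picked index 2: u0 ∈ [-9/35, 8/105)
j=3 picked index 3: u0 ∈ [-13/105, 17/105)
j=4 picked index 4: u0 ∈ [-4/105, 1/5)
intersection: [0, 8/105)

0 8/105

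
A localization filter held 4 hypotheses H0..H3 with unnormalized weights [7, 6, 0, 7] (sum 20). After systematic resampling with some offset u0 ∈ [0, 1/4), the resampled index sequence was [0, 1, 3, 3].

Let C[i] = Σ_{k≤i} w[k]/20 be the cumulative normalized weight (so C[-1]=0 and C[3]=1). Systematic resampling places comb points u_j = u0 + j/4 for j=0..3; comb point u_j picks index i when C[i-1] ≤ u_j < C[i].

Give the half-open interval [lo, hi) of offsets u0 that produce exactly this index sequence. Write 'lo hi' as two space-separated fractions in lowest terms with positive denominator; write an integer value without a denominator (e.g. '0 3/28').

3/20 1/4

C = [7/20, 13/20, 13/20, 1]
j=0 picked index 0: u0 ∈ [0, 7/20)
j=1 picked index 1: u0 ∈ [1/10, 2/5)
j=2 picked index 3: u0 ∈ [3/20, 1/2)
j=3 picked index 3: u0 ∈ [-1/10, 1/4)
intersection: [3/20, 1/4)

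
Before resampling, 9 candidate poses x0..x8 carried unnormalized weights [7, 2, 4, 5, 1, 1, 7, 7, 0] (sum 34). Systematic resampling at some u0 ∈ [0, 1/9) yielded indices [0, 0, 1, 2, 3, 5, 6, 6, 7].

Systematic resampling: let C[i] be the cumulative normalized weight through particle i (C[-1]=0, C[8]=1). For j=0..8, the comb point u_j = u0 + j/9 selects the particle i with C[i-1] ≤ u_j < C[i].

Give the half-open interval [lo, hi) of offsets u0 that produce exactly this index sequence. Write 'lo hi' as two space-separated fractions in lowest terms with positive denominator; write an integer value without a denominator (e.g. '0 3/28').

1/306 5/306

C = [7/34, 9/34, 13/34, 9/17, 19/34, 10/17, 27/34, 1, 1]
j=0 picked index 0: u0 ∈ [0, 7/34)
j=1 picked index 0: u0 ∈ [-1/9, 29/306)
j=2 picked index 1: u0 ∈ [-5/306, 13/306)
j=3 picked index 2: u0 ∈ [-7/102, 5/102)
j=4 picked index 3: u0 ∈ [-19/306, 13/153)
j=5 picked index 5: u0 ∈ [1/306, 5/153)
j=6 picked index 6: u0 ∈ [-4/51, 13/102)
j=7 picked index 6: u0 ∈ [-29/153, 5/306)
j=8 picked index 7: u0 ∈ [-29/306, 1/9)
intersection: [1/306, 5/306)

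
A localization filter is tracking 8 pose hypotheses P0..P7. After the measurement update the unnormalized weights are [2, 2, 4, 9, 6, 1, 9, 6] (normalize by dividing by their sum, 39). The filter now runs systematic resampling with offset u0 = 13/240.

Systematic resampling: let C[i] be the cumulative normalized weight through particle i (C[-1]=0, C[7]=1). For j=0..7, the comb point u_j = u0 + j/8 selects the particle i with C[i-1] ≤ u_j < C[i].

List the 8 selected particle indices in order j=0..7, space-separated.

1 2 3 3 4 6 6 7

C = [2/39, 4/39, 8/39, 17/39, 23/39, 8/13, 11/13, 1]
j=0: u_0=13/240 ∈ [2/39, 4/39) → index 1
j=1: u_1=43/240 ∈ [4/39, 8/39) → index 2
j=2: u_2=73/240 ∈ [8/39, 17/39) → index 3
j=3: u_3=103/240 ∈ [8/39, 17/39) → index 3
j=4: u_4=133/240 ∈ [17/39, 23/39) → index 4
j=5: u_5=163/240 ∈ [8/13, 11/13) → index 6
j=6: u_6=193/240 ∈ [8/13, 11/13) → index 6
j=7: u_7=223/240 ∈ [11/13, 1) → index 7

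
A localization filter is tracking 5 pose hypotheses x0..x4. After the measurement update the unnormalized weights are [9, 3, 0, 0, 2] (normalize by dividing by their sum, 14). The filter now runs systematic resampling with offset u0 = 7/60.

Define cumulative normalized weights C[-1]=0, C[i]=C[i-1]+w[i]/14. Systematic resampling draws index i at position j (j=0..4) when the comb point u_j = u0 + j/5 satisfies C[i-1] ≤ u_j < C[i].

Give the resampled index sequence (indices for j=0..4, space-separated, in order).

C = [9/14, 6/7, 6/7, 6/7, 1]
j=0: u_0=7/60 ∈ [0, 9/14) → index 0
j=1: u_1=19/60 ∈ [0, 9/14) → index 0
j=2: u_2=31/60 ∈ [0, 9/14) → index 0
j=3: u_3=43/60 ∈ [9/14, 6/7) → index 1
j=4: u_4=11/12 ∈ [6/7, 1) → index 4

0 0 0 1 4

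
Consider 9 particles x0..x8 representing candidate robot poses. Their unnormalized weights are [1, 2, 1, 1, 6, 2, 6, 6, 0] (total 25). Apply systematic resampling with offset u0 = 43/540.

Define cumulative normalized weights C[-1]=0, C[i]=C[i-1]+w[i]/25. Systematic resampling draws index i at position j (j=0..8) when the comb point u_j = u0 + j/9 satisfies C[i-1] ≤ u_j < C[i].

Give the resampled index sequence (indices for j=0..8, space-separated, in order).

C = [1/25, 3/25, 4/25, 1/5, 11/25, 13/25, 19/25, 1, 1]
j=0: u_0=43/540 ∈ [1/25, 3/25) → index 1
j=1: u_1=103/540 ∈ [4/25, 1/5) → index 3
j=2: u_2=163/540 ∈ [1/5, 11/25) → index 4
j=3: u_3=223/540 ∈ [1/5, 11/25) → index 4
j=4: u_4=283/540 ∈ [13/25, 19/25) → index 6
j=5: u_5=343/540 ∈ [13/25, 19/25) → index 6
j=6: u_6=403/540 ∈ [13/25, 19/25) → index 6
j=7: u_7=463/540 ∈ [19/25, 1) → index 7
j=8: u_8=523/540 ∈ [19/25, 1) → index 7

1 3 4 4 6 6 6 7 7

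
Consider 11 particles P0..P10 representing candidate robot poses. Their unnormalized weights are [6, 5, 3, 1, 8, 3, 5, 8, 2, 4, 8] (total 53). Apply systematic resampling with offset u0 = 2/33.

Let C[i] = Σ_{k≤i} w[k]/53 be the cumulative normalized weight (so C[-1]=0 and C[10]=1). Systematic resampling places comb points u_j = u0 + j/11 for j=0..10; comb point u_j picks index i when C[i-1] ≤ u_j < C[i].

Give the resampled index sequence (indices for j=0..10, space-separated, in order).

0 1 2 4 4 6 7 7 9 10 10

C = [6/53, 11/53, 14/53, 15/53, 23/53, 26/53, 31/53, 39/53, 41/53, 45/53, 1]
j=0: u_0=2/33 ∈ [0, 6/53) → index 0
j=1: u_1=5/33 ∈ [6/53, 11/53) → index 1
j=2: u_2=8/33 ∈ [11/53, 14/53) → index 2
j=3: u_3=1/3 ∈ [15/53, 23/53) → index 4
j=4: u_4=14/33 ∈ [15/53, 23/53) → index 4
j=5: u_5=17/33 ∈ [26/53, 31/53) → index 6
j=6: u_6=20/33 ∈ [31/53, 39/53) → index 7
j=7: u_7=23/33 ∈ [31/53, 39/53) → index 7
j=8: u_8=26/33 ∈ [41/53, 45/53) → index 9
j=9: u_9=29/33 ∈ [45/53, 1) → index 10
j=10: u_10=32/33 ∈ [45/53, 1) → index 10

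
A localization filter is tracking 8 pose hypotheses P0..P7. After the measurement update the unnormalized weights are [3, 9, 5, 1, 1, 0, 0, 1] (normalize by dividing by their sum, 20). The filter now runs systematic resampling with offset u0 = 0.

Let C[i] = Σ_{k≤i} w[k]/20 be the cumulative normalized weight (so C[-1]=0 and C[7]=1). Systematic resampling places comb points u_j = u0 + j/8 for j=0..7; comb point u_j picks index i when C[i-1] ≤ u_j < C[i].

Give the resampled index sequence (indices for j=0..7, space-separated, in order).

0 0 1 1 1 2 2 3

C = [3/20, 3/5, 17/20, 9/10, 19/20, 19/20, 19/20, 1]
j=0: u_0=0 ∈ [0, 3/20) → index 0
j=1: u_1=1/8 ∈ [0, 3/20) → index 0
j=2: u_2=1/4 ∈ [3/20, 3/5) → index 1
j=3: u_3=3/8 ∈ [3/20, 3/5) → index 1
j=4: u_4=1/2 ∈ [3/20, 3/5) → index 1
j=5: u_5=5/8 ∈ [3/5, 17/20) → index 2
j=6: u_6=3/4 ∈ [3/5, 17/20) → index 2
j=7: u_7=7/8 ∈ [17/20, 9/10) → index 3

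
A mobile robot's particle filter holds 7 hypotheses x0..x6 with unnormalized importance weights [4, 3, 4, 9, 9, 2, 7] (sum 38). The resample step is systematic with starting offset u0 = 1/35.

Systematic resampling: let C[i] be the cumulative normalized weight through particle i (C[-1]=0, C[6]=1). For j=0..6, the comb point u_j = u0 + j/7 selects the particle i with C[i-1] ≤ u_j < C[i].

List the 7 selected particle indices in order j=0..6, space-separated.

0 1 3 3 4 4 6

C = [2/19, 7/38, 11/38, 10/19, 29/38, 31/38, 1]
j=0: u_0=1/35 ∈ [0, 2/19) → index 0
j=1: u_1=6/35 ∈ [2/19, 7/38) → index 1
j=2: u_2=11/35 ∈ [11/38, 10/19) → index 3
j=3: u_3=16/35 ∈ [11/38, 10/19) → index 3
j=4: u_4=3/5 ∈ [10/19, 29/38) → index 4
j=5: u_5=26/35 ∈ [10/19, 29/38) → index 4
j=6: u_6=31/35 ∈ [31/38, 1) → index 6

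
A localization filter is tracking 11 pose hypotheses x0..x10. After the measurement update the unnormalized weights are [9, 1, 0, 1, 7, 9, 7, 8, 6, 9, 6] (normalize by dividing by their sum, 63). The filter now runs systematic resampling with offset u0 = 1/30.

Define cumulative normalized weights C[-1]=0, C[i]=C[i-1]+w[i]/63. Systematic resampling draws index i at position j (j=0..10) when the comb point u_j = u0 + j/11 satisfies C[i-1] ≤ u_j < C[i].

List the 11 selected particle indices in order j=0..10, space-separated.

C = [1/7, 10/63, 10/63, 11/63, 2/7, 3/7, 34/63, 2/3, 16/21, 19/21, 1]
j=0: u_0=1/30 ∈ [0, 1/7) → index 0
j=1: u_1=41/330 ∈ [0, 1/7) → index 0
j=2: u_2=71/330 ∈ [11/63, 2/7) → index 4
j=3: u_3=101/330 ∈ [2/7, 3/7) → index 5
j=4: u_4=131/330 ∈ [2/7, 3/7) → index 5
j=5: u_5=161/330 ∈ [3/7, 34/63) → index 6
j=6: u_6=191/330 ∈ [34/63, 2/3) → index 7
j=7: u_7=221/330 ∈ [2/3, 16/21) → index 8
j=8: u_8=251/330 ∈ [2/3, 16/21) → index 8
j=9: u_9=281/330 ∈ [16/21, 19/21) → index 9
j=10: u_10=311/330 ∈ [19/21, 1) → index 10

0 0 4 5 5 6 7 8 8 9 10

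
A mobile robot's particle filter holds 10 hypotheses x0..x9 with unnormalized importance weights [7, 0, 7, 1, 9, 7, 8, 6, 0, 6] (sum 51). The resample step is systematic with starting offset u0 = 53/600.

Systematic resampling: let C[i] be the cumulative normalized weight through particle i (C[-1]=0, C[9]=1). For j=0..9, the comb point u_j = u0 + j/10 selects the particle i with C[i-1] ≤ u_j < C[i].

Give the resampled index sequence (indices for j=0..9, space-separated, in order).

0 2 3 4 5 5 6 7 9 9

C = [7/51, 7/51, 14/51, 5/17, 8/17, 31/51, 13/17, 15/17, 15/17, 1]
j=0: u_0=53/600 ∈ [0, 7/51) → index 0
j=1: u_1=113/600 ∈ [7/51, 14/51) → index 2
j=2: u_2=173/600 ∈ [14/51, 5/17) → index 3
j=3: u_3=233/600 ∈ [5/17, 8/17) → index 4
j=4: u_4=293/600 ∈ [8/17, 31/51) → index 5
j=5: u_5=353/600 ∈ [8/17, 31/51) → index 5
j=6: u_6=413/600 ∈ [31/51, 13/17) → index 6
j=7: u_7=473/600 ∈ [13/17, 15/17) → index 7
j=8: u_8=533/600 ∈ [15/17, 1) → index 9
j=9: u_9=593/600 ∈ [15/17, 1) → index 9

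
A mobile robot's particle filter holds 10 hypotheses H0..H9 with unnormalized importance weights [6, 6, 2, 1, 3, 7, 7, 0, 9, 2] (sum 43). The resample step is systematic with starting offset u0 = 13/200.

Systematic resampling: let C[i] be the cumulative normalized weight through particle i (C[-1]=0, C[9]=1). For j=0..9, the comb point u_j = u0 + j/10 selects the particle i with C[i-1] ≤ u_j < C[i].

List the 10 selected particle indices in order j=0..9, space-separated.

C = [6/43, 12/43, 14/43, 15/43, 18/43, 25/43, 32/43, 32/43, 41/43, 1]
j=0: u_0=13/200 ∈ [0, 6/43) → index 0
j=1: u_1=33/200 ∈ [6/43, 12/43) → index 1
j=2: u_2=53/200 ∈ [6/43, 12/43) → index 1
j=3: u_3=73/200 ∈ [15/43, 18/43) → index 4
j=4: u_4=93/200 ∈ [18/43, 25/43) → index 5
j=5: u_5=113/200 ∈ [18/43, 25/43) → index 5
j=6: u_6=133/200 ∈ [25/43, 32/43) → index 6
j=7: u_7=153/200 ∈ [32/43, 41/43) → index 8
j=8: u_8=173/200 ∈ [32/43, 41/43) → index 8
j=9: u_9=193/200 ∈ [41/43, 1) → index 9

0 1 1 4 5 5 6 8 8 9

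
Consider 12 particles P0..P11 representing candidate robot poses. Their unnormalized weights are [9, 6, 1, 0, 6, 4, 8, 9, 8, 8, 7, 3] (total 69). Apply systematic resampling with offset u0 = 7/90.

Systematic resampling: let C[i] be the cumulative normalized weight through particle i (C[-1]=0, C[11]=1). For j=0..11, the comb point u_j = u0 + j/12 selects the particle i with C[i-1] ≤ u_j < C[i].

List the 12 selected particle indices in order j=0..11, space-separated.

C = [3/23, 5/23, 16/69, 16/69, 22/69, 26/69, 34/69, 43/69, 17/23, 59/69, 22/23, 1]
j=0: u_0=7/90 ∈ [0, 3/23) → index 0
j=1: u_1=29/180 ∈ [3/23, 5/23) → index 1
j=2: u_2=11/45 ∈ [16/69, 22/69) → index 4
j=3: u_3=59/180 ∈ [22/69, 26/69) → index 5
j=4: u_4=37/90 ∈ [26/69, 34/69) → index 6
j=5: u_5=89/180 ∈ [34/69, 43/69) → index 7
j=6: u_6=26/45 ∈ [34/69, 43/69) → index 7
j=7: u_7=119/180 ∈ [43/69, 17/23) → index 8
j=8: u_8=67/90 ∈ [17/23, 59/69) → index 9
j=9: u_9=149/180 ∈ [17/23, 59/69) → index 9
j=10: u_10=41/45 ∈ [59/69, 22/23) → index 10
j=11: u_11=179/180 ∈ [22/23, 1) → index 11

0 1 4 5 6 7 7 8 9 9 10 11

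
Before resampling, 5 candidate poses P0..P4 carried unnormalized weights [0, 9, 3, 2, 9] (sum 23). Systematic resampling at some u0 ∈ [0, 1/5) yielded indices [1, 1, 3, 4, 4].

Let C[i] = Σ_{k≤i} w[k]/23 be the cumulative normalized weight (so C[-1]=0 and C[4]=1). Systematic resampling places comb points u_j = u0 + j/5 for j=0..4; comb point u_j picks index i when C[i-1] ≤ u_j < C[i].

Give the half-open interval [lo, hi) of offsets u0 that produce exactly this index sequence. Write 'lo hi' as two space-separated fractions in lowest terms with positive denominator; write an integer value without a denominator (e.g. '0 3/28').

14/115 22/115

C = [0, 9/23, 12/23, 14/23, 1]
j=0 picked index 1: u0 ∈ [0, 9/23)
j=1 picked index 1: u0 ∈ [-1/5, 22/115)
j=2 picked index 3: u0 ∈ [14/115, 24/115)
j=3 picked index 4: u0 ∈ [1/115, 2/5)
j=4 picked index 4: u0 ∈ [-22/115, 1/5)
intersection: [14/115, 22/115)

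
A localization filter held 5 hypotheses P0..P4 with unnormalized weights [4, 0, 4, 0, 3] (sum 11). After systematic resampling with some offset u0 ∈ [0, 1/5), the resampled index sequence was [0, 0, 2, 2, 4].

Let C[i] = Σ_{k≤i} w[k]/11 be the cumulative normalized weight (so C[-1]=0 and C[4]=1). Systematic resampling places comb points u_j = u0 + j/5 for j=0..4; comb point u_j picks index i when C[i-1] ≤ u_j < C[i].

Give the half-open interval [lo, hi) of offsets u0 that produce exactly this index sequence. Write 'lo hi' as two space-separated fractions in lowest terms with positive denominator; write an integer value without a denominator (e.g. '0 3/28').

C = [4/11, 4/11, 8/11, 8/11, 1]
j=0 picked index 0: u0 ∈ [0, 4/11)
j=1 picked index 0: u0 ∈ [-1/5, 9/55)
j=2 picked index 2: u0 ∈ [-2/55, 18/55)
j=3 picked index 2: u0 ∈ [-13/55, 7/55)
j=4 picked index 4: u0 ∈ [-4/55, 1/5)
intersection: [0, 7/55)

0 7/55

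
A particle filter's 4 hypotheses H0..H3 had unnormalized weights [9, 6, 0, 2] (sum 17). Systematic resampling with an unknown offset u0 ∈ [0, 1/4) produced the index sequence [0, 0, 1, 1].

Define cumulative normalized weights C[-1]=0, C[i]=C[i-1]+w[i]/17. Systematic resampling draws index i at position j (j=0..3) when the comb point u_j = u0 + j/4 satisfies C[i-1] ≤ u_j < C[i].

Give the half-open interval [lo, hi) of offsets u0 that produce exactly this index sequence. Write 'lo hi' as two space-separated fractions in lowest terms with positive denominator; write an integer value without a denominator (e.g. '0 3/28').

C = [9/17, 15/17, 15/17, 1]
j=0 picked index 0: u0 ∈ [0, 9/17)
j=1 picked index 0: u0 ∈ [-1/4, 19/68)
j=2 picked index 1: u0 ∈ [1/34, 13/34)
j=3 picked index 1: u0 ∈ [-15/68, 9/68)
intersection: [1/34, 9/68)

1/34 9/68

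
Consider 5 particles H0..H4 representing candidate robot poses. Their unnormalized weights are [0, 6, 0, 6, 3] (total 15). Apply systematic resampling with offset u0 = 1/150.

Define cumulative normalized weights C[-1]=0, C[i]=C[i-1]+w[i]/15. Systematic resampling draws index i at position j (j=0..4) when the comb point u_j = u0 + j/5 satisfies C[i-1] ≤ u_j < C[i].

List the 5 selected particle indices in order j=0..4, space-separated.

C = [0, 2/5, 2/5, 4/5, 1]
j=0: u_0=1/150 ∈ [0, 2/5) → index 1
j=1: u_1=31/150 ∈ [0, 2/5) → index 1
j=2: u_2=61/150 ∈ [2/5, 4/5) → index 3
j=3: u_3=91/150 ∈ [2/5, 4/5) → index 3
j=4: u_4=121/150 ∈ [4/5, 1) → index 4

1 1 3 3 4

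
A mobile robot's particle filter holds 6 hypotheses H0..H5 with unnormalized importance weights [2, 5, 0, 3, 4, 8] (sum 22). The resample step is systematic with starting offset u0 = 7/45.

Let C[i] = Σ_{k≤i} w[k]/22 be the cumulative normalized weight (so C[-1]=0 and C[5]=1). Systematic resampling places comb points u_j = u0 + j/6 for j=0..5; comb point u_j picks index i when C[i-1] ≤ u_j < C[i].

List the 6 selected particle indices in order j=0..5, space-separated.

C = [1/11, 7/22, 7/22, 5/11, 7/11, 1]
j=0: u_0=7/45 ∈ [1/11, 7/22) → index 1
j=1: u_1=29/90 ∈ [7/22, 5/11) → index 3
j=2: u_2=22/45 ∈ [5/11, 7/11) → index 4
j=3: u_3=59/90 ∈ [7/11, 1) → index 5
j=4: u_4=37/45 ∈ [7/11, 1) → index 5
j=5: u_5=89/90 ∈ [7/11, 1) → index 5

1 3 4 5 5 5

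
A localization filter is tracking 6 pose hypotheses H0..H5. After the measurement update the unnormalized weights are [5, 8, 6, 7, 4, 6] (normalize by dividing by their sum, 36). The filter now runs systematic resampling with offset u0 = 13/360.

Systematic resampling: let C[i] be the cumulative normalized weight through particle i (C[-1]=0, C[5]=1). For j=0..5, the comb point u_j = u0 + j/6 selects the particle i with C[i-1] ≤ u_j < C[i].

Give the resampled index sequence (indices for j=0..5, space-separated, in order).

0 1 2 3 3 5

C = [5/36, 13/36, 19/36, 13/18, 5/6, 1]
j=0: u_0=13/360 ∈ [0, 5/36) → index 0
j=1: u_1=73/360 ∈ [5/36, 13/36) → index 1
j=2: u_2=133/360 ∈ [13/36, 19/36) → index 2
j=3: u_3=193/360 ∈ [19/36, 13/18) → index 3
j=4: u_4=253/360 ∈ [19/36, 13/18) → index 3
j=5: u_5=313/360 ∈ [5/6, 1) → index 5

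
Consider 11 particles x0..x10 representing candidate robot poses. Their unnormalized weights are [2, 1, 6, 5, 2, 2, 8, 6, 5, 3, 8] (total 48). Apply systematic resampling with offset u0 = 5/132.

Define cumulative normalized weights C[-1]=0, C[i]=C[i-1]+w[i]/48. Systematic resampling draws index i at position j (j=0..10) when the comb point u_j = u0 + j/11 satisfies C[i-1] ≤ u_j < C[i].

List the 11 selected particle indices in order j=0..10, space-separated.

0 2 3 4 6 6 7 8 8 10 10

C = [1/24, 1/16, 3/16, 7/24, 1/3, 3/8, 13/24, 2/3, 37/48, 5/6, 1]
j=0: u_0=5/132 ∈ [0, 1/24) → index 0
j=1: u_1=17/132 ∈ [1/16, 3/16) → index 2
j=2: u_2=29/132 ∈ [3/16, 7/24) → index 3
j=3: u_3=41/132 ∈ [7/24, 1/3) → index 4
j=4: u_4=53/132 ∈ [3/8, 13/24) → index 6
j=5: u_5=65/132 ∈ [3/8, 13/24) → index 6
j=6: u_6=7/12 ∈ [13/24, 2/3) → index 7
j=7: u_7=89/132 ∈ [2/3, 37/48) → index 8
j=8: u_8=101/132 ∈ [2/3, 37/48) → index 8
j=9: u_9=113/132 ∈ [5/6, 1) → index 10
j=10: u_10=125/132 ∈ [5/6, 1) → index 10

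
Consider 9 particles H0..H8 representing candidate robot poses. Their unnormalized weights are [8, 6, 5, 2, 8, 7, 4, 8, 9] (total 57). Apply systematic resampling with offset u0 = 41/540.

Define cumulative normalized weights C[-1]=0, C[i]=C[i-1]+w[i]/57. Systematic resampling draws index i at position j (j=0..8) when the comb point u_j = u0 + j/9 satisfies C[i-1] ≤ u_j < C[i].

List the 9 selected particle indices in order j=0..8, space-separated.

C = [8/57, 14/57, 1/3, 7/19, 29/57, 12/19, 40/57, 16/19, 1]
j=0: u_0=41/540 ∈ [0, 8/57) → index 0
j=1: u_1=101/540 ∈ [8/57, 14/57) → index 1
j=2: u_2=161/540 ∈ [14/57, 1/3) → index 2
j=3: u_3=221/540 ∈ [7/19, 29/57) → index 4
j=4: u_4=281/540 ∈ [29/57, 12/19) → index 5
j=5: u_5=341/540 ∈ [29/57, 12/19) → index 5
j=6: u_6=401/540 ∈ [40/57, 16/19) → index 7
j=7: u_7=461/540 ∈ [16/19, 1) → index 8
j=8: u_8=521/540 ∈ [16/19, 1) → index 8

0 1 2 4 5 5 7 8 8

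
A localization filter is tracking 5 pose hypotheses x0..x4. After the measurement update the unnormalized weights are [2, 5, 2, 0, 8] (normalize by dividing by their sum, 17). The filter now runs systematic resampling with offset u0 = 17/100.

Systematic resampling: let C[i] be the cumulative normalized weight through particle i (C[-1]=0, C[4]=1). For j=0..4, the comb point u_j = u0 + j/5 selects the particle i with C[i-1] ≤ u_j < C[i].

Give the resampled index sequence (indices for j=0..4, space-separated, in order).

C = [2/17, 7/17, 9/17, 9/17, 1]
j=0: u_0=17/100 ∈ [2/17, 7/17) → index 1
j=1: u_1=37/100 ∈ [2/17, 7/17) → index 1
j=2: u_2=57/100 ∈ [9/17, 1) → index 4
j=3: u_3=77/100 ∈ [9/17, 1) → index 4
j=4: u_4=97/100 ∈ [9/17, 1) → index 4

1 1 4 4 4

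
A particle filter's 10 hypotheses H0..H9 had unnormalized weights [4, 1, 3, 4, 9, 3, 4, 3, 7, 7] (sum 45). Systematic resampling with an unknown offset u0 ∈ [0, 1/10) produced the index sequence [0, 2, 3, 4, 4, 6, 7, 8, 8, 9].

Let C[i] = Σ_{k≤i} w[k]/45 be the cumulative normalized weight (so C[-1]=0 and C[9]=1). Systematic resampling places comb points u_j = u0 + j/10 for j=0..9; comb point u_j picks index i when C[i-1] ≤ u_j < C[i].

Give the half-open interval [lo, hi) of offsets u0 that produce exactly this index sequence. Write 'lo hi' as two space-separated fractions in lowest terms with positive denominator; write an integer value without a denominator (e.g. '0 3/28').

C = [4/45, 1/9, 8/45, 4/15, 7/15, 8/15, 28/45, 31/45, 38/45, 1]
j=0 picked index 0: u0 ∈ [0, 4/45)
j=1 picked index 2: u0 ∈ [1/90, 7/90)
j=2 picked index 3: u0 ∈ [-1/45, 1/15)
j=3 picked index 4: u0 ∈ [-1/30, 1/6)
j=4 picked index 4: u0 ∈ [-2/15, 1/15)
j=5 picked index 6: u0 ∈ [1/30, 11/90)
j=6 picked index 7: u0 ∈ [1/45, 4/45)
j=7 picked index 8: u0 ∈ [-1/90, 13/90)
j=8 picked index 8: u0 ∈ [-1/9, 2/45)
j=9 picked index 9: u0 ∈ [-1/18, 1/10)
intersection: [1/30, 2/45)

1/30 2/45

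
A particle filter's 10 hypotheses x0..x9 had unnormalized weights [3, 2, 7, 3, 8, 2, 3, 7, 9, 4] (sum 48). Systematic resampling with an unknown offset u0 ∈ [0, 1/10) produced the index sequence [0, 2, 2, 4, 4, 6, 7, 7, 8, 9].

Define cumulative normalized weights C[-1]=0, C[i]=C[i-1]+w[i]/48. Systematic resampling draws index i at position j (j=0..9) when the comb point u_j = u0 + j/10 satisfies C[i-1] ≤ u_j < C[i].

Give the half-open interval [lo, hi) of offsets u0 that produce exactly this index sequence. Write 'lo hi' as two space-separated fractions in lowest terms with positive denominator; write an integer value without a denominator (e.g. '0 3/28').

C = [1/16, 5/48, 1/4, 5/16, 23/48, 25/48, 7/12, 35/48, 11/12, 1]
j=0 picked index 0: u0 ∈ [0, 1/16)
j=1 picked index 2: u0 ∈ [1/240, 3/20)
j=2 picked index 2: u0 ∈ [-23/240, 1/20)
j=3 picked index 4: u0 ∈ [1/80, 43/240)
j=4 picked index 4: u0 ∈ [-7/80, 19/240)
j=5 picked index 6: u0 ∈ [1/48, 1/12)
j=6 picked index 7: u0 ∈ [-1/60, 31/240)
j=7 picked index 7: u0 ∈ [-7/60, 7/240)
j=8 picked index 8: u0 ∈ [-17/240, 7/60)
j=9 picked index 9: u0 ∈ [1/60, 1/10)
intersection: [1/48, 7/240)

1/48 7/240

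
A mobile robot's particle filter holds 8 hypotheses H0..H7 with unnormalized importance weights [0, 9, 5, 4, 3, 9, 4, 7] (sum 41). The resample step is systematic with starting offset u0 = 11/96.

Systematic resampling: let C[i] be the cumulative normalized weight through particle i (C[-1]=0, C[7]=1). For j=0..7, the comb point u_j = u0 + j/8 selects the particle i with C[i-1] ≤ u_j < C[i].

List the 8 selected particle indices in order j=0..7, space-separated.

1 2 3 4 5 6 7 7

C = [0, 9/41, 14/41, 18/41, 21/41, 30/41, 34/41, 1]
j=0: u_0=11/96 ∈ [0, 9/41) → index 1
j=1: u_1=23/96 ∈ [9/41, 14/41) → index 2
j=2: u_2=35/96 ∈ [14/41, 18/41) → index 3
j=3: u_3=47/96 ∈ [18/41, 21/41) → index 4
j=4: u_4=59/96 ∈ [21/41, 30/41) → index 5
j=5: u_5=71/96 ∈ [30/41, 34/41) → index 6
j=6: u_6=83/96 ∈ [34/41, 1) → index 7
j=7: u_7=95/96 ∈ [34/41, 1) → index 7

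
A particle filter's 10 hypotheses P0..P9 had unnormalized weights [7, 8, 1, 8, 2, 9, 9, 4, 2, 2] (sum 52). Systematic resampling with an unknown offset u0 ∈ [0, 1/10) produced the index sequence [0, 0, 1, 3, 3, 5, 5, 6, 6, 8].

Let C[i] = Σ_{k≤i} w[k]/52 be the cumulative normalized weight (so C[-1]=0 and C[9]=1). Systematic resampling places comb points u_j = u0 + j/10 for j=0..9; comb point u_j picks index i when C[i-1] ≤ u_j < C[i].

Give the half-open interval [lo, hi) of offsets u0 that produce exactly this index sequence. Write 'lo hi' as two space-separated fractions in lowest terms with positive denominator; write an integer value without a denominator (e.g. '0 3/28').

C = [7/52, 15/52, 4/13, 6/13, 1/2, 35/52, 11/13, 12/13, 25/26, 1]
j=0 picked index 0: u0 ∈ [0, 7/52)
j=1 picked index 0: u0 ∈ [-1/10, 9/260)
j=2 picked index 1: u0 ∈ [-17/260, 23/260)
j=3 picked index 3: u0 ∈ [1/130, 21/130)
j=4 picked index 3: u0 ∈ [-6/65, 4/65)
j=5 picked index 5: u0 ∈ [0, 9/52)
j=6 picked index 5: u0 ∈ [-1/10, 19/260)
j=7 picked index 6: u0 ∈ [-7/260, 19/130)
j=8 picked index 6: u0 ∈ [-33/260, 3/65)
j=9 picked index 8: u0 ∈ [3/130, 4/65)
intersection: [3/130, 9/260)

3/130 9/260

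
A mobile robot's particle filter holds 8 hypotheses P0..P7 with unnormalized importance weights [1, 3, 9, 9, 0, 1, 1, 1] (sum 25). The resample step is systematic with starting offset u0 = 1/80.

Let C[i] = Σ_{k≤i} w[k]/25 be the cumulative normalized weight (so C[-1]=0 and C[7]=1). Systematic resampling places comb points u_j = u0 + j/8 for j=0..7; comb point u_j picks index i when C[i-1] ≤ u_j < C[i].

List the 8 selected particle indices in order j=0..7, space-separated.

C = [1/25, 4/25, 13/25, 22/25, 22/25, 23/25, 24/25, 1]
j=0: u_0=1/80 ∈ [0, 1/25) → index 0
j=1: u_1=11/80 ∈ [1/25, 4/25) → index 1
j=2: u_2=21/80 ∈ [4/25, 13/25) → index 2
j=3: u_3=31/80 ∈ [4/25, 13/25) → index 2
j=4: u_4=41/80 ∈ [4/25, 13/25) → index 2
j=5: u_5=51/80 ∈ [13/25, 22/25) → index 3
j=6: u_6=61/80 ∈ [13/25, 22/25) → index 3
j=7: u_7=71/80 ∈ [22/25, 23/25) → index 5

0 1 2 2 2 3 3 5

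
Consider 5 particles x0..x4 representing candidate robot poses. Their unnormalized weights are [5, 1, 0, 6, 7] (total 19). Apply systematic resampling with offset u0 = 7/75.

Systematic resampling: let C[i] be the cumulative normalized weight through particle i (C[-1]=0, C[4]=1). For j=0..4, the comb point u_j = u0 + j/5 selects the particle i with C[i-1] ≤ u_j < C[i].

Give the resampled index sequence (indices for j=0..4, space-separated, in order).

C = [5/19, 6/19, 6/19, 12/19, 1]
j=0: u_0=7/75 ∈ [0, 5/19) → index 0
j=1: u_1=22/75 ∈ [5/19, 6/19) → index 1
j=2: u_2=37/75 ∈ [6/19, 12/19) → index 3
j=3: u_3=52/75 ∈ [12/19, 1) → index 4
j=4: u_4=67/75 ∈ [12/19, 1) → index 4

0 1 3 4 4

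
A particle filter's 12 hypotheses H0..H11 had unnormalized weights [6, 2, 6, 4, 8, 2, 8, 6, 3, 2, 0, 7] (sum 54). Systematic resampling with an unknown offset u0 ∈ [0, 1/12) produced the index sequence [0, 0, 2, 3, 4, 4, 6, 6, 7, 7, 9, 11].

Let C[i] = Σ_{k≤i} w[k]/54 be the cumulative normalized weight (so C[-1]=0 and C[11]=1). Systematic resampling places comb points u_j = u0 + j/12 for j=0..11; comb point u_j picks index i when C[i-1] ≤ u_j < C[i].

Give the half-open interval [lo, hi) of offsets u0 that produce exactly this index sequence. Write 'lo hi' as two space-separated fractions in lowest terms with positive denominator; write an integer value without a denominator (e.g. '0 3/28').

C = [1/9, 4/27, 7/27, 1/3, 13/27, 14/27, 2/3, 7/9, 5/6, 47/54, 47/54, 1]
j=0 picked index 0: u0 ∈ [0, 1/9)
j=1 picked index 0: u0 ∈ [-1/12, 1/36)
j=2 picked index 2: u0 ∈ [-1/54, 5/54)
j=3 picked index 3: u0 ∈ [1/108, 1/12)
j=4 picked index 4: u0 ∈ [0, 4/27)
j=5 picked index 4: u0 ∈ [-1/12, 7/108)
j=6 picked index 6: u0 ∈ [1/54, 1/6)
j=7 picked index 6: u0 ∈ [-7/108, 1/12)
j=8 picked index 7: u0 ∈ [0, 1/9)
j=9 picked index 7: u0 ∈ [-1/12, 1/36)
j=10 picked index 9: u0 ∈ [0, 1/27)
j=11 picked index 11: u0 ∈ [-5/108, 1/12)
intersection: [1/54, 1/36)

1/54 1/36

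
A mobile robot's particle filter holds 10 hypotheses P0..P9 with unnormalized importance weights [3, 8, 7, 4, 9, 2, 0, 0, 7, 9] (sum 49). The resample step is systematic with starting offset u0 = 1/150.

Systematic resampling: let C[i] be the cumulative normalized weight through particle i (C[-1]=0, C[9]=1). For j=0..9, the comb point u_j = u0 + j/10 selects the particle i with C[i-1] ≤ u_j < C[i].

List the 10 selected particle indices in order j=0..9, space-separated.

0 1 1 2 3 4 4 8 8 9

C = [3/49, 11/49, 18/49, 22/49, 31/49, 33/49, 33/49, 33/49, 40/49, 1]
j=0: u_0=1/150 ∈ [0, 3/49) → index 0
j=1: u_1=8/75 ∈ [3/49, 11/49) → index 1
j=2: u_2=31/150 ∈ [3/49, 11/49) → index 1
j=3: u_3=23/75 ∈ [11/49, 18/49) → index 2
j=4: u_4=61/150 ∈ [18/49, 22/49) → index 3
j=5: u_5=38/75 ∈ [22/49, 31/49) → index 4
j=6: u_6=91/150 ∈ [22/49, 31/49) → index 4
j=7: u_7=53/75 ∈ [33/49, 40/49) → index 8
j=8: u_8=121/150 ∈ [33/49, 40/49) → index 8
j=9: u_9=68/75 ∈ [40/49, 1) → index 9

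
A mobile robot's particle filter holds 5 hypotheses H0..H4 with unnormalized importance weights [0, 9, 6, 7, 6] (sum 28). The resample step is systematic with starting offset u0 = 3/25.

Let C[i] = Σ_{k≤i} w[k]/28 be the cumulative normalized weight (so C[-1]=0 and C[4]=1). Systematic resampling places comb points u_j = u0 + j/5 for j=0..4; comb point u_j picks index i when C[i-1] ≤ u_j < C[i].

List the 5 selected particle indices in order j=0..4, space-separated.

1 1 2 3 4

C = [0, 9/28, 15/28, 11/14, 1]
j=0: u_0=3/25 ∈ [0, 9/28) → index 1
j=1: u_1=8/25 ∈ [0, 9/28) → index 1
j=2: u_2=13/25 ∈ [9/28, 15/28) → index 2
j=3: u_3=18/25 ∈ [15/28, 11/14) → index 3
j=4: u_4=23/25 ∈ [11/14, 1) → index 4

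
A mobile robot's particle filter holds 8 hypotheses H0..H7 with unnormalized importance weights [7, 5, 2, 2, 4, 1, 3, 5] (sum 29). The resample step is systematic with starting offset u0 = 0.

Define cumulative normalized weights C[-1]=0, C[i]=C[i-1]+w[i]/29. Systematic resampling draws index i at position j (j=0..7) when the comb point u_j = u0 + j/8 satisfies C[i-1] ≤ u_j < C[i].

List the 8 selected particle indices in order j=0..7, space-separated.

0 0 1 1 3 4 6 7

C = [7/29, 12/29, 14/29, 16/29, 20/29, 21/29, 24/29, 1]
j=0: u_0=0 ∈ [0, 7/29) → index 0
j=1: u_1=1/8 ∈ [0, 7/29) → index 0
j=2: u_2=1/4 ∈ [7/29, 12/29) → index 1
j=3: u_3=3/8 ∈ [7/29, 12/29) → index 1
j=4: u_4=1/2 ∈ [14/29, 16/29) → index 3
j=5: u_5=5/8 ∈ [16/29, 20/29) → index 4
j=6: u_6=3/4 ∈ [21/29, 24/29) → index 6
j=7: u_7=7/8 ∈ [24/29, 1) → index 7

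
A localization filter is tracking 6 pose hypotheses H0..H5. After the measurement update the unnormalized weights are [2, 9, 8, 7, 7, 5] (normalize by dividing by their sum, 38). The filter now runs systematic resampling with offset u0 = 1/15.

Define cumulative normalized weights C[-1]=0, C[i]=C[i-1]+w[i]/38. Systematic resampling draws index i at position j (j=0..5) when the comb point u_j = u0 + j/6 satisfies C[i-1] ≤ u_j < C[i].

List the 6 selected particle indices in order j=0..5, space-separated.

C = [1/19, 11/38, 1/2, 13/19, 33/38, 1]
j=0: u_0=1/15 ∈ [1/19, 11/38) → index 1
j=1: u_1=7/30 ∈ [1/19, 11/38) → index 1
j=2: u_2=2/5 ∈ [11/38, 1/2) → index 2
j=3: u_3=17/30 ∈ [1/2, 13/19) → index 3
j=4: u_4=11/15 ∈ [13/19, 33/38) → index 4
j=5: u_5=9/10 ∈ [33/38, 1) → index 5

1 1 2 3 4 5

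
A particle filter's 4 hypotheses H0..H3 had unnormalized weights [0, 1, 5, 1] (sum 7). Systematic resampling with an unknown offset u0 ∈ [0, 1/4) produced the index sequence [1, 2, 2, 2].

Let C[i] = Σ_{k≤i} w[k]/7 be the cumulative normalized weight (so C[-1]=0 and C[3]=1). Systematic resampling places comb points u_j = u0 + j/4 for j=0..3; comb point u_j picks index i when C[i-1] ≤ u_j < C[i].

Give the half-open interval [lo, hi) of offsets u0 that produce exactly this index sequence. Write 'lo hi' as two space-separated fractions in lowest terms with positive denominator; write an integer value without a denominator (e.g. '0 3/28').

0 3/28

C = [0, 1/7, 6/7, 1]
j=0 picked index 1: u0 ∈ [0, 1/7)
j=1 picked index 2: u0 ∈ [-3/28, 17/28)
j=2 picked index 2: u0 ∈ [-5/14, 5/14)
j=3 picked index 2: u0 ∈ [-17/28, 3/28)
intersection: [0, 3/28)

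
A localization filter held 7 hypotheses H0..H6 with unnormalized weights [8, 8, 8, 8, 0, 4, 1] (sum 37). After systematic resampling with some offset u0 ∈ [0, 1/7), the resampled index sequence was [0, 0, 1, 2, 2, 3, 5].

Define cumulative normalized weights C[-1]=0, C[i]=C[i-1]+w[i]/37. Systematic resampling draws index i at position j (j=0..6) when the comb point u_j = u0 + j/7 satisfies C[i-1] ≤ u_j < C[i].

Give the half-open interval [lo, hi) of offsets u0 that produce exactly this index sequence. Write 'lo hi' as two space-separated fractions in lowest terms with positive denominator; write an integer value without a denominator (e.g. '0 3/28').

C = [8/37, 16/37, 24/37, 32/37, 32/37, 36/37, 1]
j=0 picked index 0: u0 ∈ [0, 8/37)
j=1 picked index 0: u0 ∈ [-1/7, 19/259)
j=2 picked index 1: u0 ∈ [-18/259, 38/259)
j=3 picked index 2: u0 ∈ [1/259, 57/259)
j=4 picked index 2: u0 ∈ [-36/259, 20/259)
j=5 picked index 3: u0 ∈ [-17/259, 39/259)
j=6 picked index 5: u0 ∈ [2/259, 30/259)
intersection: [2/259, 19/259)

2/259 19/259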